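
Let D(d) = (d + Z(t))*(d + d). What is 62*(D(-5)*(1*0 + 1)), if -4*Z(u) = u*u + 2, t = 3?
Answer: 4805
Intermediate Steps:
Z(u) = -½ - u²/4 (Z(u) = -(u*u + 2)/4 = -(u² + 2)/4 = -(2 + u²)/4 = -½ - u²/4)
D(d) = 2*d*(-11/4 + d) (D(d) = (d + (-½ - ¼*3²))*(d + d) = (d + (-½ - ¼*9))*(2*d) = (d + (-½ - 9/4))*(2*d) = (d - 11/4)*(2*d) = (-11/4 + d)*(2*d) = 2*d*(-11/4 + d))
62*(D(-5)*(1*0 + 1)) = 62*(((½)*(-5)*(-11 + 4*(-5)))*(1*0 + 1)) = 62*(((½)*(-5)*(-11 - 20))*(0 + 1)) = 62*(((½)*(-5)*(-31))*1) = 62*((155/2)*1) = 62*(155/2) = 4805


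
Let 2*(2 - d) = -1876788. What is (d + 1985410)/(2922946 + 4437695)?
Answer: 974602/2453547 ≈ 0.39722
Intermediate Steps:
d = 938396 (d = 2 - ½*(-1876788) = 2 + 938394 = 938396)
(d + 1985410)/(2922946 + 4437695) = (938396 + 1985410)/(2922946 + 4437695) = 2923806/7360641 = 2923806*(1/7360641) = 974602/2453547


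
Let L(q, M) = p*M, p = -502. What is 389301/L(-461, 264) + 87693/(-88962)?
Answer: -930717/237232 ≈ -3.9232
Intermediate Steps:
L(q, M) = -502*M
389301/L(-461, 264) + 87693/(-88962) = 389301/((-502*264)) + 87693/(-88962) = 389301/(-132528) + 87693*(-1/88962) = 389301*(-1/132528) - 29231/29654 = -47/16 - 29231/29654 = -930717/237232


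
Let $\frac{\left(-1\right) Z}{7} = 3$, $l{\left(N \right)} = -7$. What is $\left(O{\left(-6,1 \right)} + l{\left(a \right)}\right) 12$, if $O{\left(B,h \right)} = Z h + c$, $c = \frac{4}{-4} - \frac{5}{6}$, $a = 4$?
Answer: $-358$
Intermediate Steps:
$Z = -21$ ($Z = \left(-7\right) 3 = -21$)
$c = - \frac{11}{6}$ ($c = 4 \left(- \frac{1}{4}\right) - \frac{5}{6} = -1 - \frac{5}{6} = - \frac{11}{6} \approx -1.8333$)
$O{\left(B,h \right)} = - \frac{11}{6} - 21 h$ ($O{\left(B,h \right)} = - 21 h - \frac{11}{6} = - \frac{11}{6} - 21 h$)
$\left(O{\left(-6,1 \right)} + l{\left(a \right)}\right) 12 = \left(\left(- \frac{11}{6} - 21\right) - 7\right) 12 = \left(- \frac{137}{6} - 7\right) 12 = \left(- \frac{179}{6}\right) 12 = -358$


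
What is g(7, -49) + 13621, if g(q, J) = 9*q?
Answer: 13684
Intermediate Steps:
g(7, -49) + 13621 = 9*7 + 13621 = 63 + 13621 = 13684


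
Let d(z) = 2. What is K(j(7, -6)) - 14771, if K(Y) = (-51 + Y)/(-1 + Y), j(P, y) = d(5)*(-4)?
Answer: -132880/9 ≈ -14764.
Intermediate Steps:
j(P, y) = -8 (j(P, y) = 2*(-4) = -8)
K(Y) = (-51 + Y)/(-1 + Y)
K(j(7, -6)) - 14771 = (-51 - 8)/(-1 - 8) - 14771 = -59/(-9) - 14771 = -⅑*(-59) - 14771 = 59/9 - 14771 = -132880/9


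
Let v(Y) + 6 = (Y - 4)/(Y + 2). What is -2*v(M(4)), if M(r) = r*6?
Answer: 136/13 ≈ 10.462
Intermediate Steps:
M(r) = 6*r
v(Y) = -6 + (-4 + Y)/(2 + Y) (v(Y) = -6 + (Y - 4)/(Y + 2) = -6 + (-4 + Y)/(2 + Y))
-2*v(M(4)) = -2*(-16 - 30*4)/(2 + 6*4) = -2*(-16 - 5*24)/(2 + 24) = -2*(-16 - 120)/26 = -(-136)/13 = -2*(-68/13) = 136/13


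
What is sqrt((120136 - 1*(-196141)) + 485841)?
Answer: sqrt(802118) ≈ 895.61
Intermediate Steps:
sqrt((120136 - 1*(-196141)) + 485841) = sqrt((120136 + 196141) + 485841) = sqrt(316277 + 485841) = sqrt(802118)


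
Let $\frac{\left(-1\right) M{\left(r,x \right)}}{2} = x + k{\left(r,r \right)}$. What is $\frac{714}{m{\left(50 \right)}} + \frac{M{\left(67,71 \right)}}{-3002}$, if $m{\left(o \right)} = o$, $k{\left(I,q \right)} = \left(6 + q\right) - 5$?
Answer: $\frac{539332}{37525} \approx 14.373$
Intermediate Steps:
$k{\left(I,q \right)} = 1 + q$
$M{\left(r,x \right)} = -2 - 2 r - 2 x$ ($M{\left(r,x \right)} = - 2 \left(x + \left(1 + r\right)\right) = - 2 \left(1 + r + x\right) = -2 - 2 r - 2 x$)
$\frac{714}{m{\left(50 \right)}} + \frac{M{\left(67,71 \right)}}{-3002} = \frac{714}{50} + \frac{-2 - 134 - 142}{-3002} = 714 \cdot \frac{1}{50} + \left(-2 - 134 - 142\right) \left(- \frac{1}{3002}\right) = \frac{357}{25} - - \frac{139}{1501} = \frac{357}{25} + \frac{139}{1501} = \frac{539332}{37525}$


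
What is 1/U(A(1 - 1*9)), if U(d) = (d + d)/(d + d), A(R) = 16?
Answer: 1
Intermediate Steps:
U(d) = 1 (U(d) = (2*d)/((2*d)) = (2*d)*(1/(2*d)) = 1)
1/U(A(1 - 1*9)) = 1/1 = 1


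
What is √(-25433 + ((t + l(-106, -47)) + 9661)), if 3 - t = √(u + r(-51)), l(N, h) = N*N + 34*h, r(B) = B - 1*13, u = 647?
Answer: √(-6131 - √583) ≈ 78.455*I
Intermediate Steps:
r(B) = -13 + B (r(B) = B - 13 = -13 + B)
l(N, h) = N² + 34*h
t = 3 - √583 (t = 3 - √(647 + (-13 - 51)) = 3 - √(647 - 64) = 3 - √583 ≈ -21.145)
√(-25433 + ((t + l(-106, -47)) + 9661)) = √(-25433 + (((3 - √583) + ((-106)² + 34*(-47))) + 9661)) = √(-25433 + (((3 - √583) + (11236 - 1598)) + 9661)) = √(-25433 + (((3 - √583) + 9638) + 9661)) = √(-25433 + ((9641 - √583) + 9661)) = √(-25433 + (19302 - √583)) = √(-6131 - √583)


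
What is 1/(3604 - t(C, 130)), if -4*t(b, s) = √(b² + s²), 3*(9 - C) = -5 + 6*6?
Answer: 7632/27503491 - 6*√38029/467559347 ≈ 0.00027499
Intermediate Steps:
C = -4/3 (C = 9 - (-5 + 6*6)/3 = 9 - (-5 + 36)/3 = 9 - ⅓*31 = 9 - 31/3 = -4/3 ≈ -1.3333)
t(b, s) = -√(b² + s²)/4
1/(3604 - t(C, 130)) = 1/(3604 - (-1)*√((-4/3)² + 130²)/4) = 1/(3604 - (-1)*√(16/9 + 16900)/4) = 1/(3604 - (-1)*√(152116/9)/4) = 1/(3604 - (-1)*2*√38029/3/4) = 1/(3604 - (-1)*√38029/6) = 1/(3604 + √38029/6)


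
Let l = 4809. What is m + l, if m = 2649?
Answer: 7458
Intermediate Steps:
m + l = 2649 + 4809 = 7458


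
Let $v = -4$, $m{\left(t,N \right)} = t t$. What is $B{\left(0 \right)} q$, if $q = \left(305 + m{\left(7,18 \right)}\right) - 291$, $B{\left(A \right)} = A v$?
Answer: $0$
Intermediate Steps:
$m{\left(t,N \right)} = t^{2}$
$B{\left(A \right)} = - 4 A$ ($B{\left(A \right)} = A \left(-4\right) = - 4 A$)
$q = 63$ ($q = \left(305 + 7^{2}\right) - 291 = \left(305 + 49\right) - 291 = 354 - 291 = 63$)
$B{\left(0 \right)} q = \left(-4\right) 0 \cdot 63 = 0 \cdot 63 = 0$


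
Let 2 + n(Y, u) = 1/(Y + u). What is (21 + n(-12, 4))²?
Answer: 22801/64 ≈ 356.27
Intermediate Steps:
n(Y, u) = -2 + 1/(Y + u)
(21 + n(-12, 4))² = (21 + (1 - 2*(-12) - 2*4)/(-12 + 4))² = (21 + (1 + 24 - 8)/(-8))² = (21 - ⅛*17)² = (21 - 17/8)² = (151/8)² = 22801/64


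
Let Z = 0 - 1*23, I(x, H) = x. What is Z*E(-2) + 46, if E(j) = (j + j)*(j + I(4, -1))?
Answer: 230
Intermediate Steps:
Z = -23 (Z = 0 - 23 = -23)
E(j) = 2*j*(4 + j) (E(j) = (j + j)*(j + 4) = (2*j)*(4 + j) = 2*j*(4 + j))
Z*E(-2) + 46 = -46*(-2)*(4 - 2) + 46 = -46*(-2)*2 + 46 = -23*(-8) + 46 = 184 + 46 = 230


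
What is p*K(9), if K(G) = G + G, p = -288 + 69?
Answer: -3942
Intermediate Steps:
p = -219
K(G) = 2*G
p*K(9) = -438*9 = -219*18 = -3942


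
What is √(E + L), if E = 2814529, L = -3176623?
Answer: I*√362094 ≈ 601.74*I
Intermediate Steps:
√(E + L) = √(2814529 - 3176623) = √(-362094) = I*√362094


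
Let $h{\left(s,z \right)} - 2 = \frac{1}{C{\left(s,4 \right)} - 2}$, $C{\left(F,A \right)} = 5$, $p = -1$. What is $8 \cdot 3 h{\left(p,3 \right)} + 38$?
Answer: $94$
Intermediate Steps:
$h{\left(s,z \right)} = \frac{7}{3}$ ($h{\left(s,z \right)} = 2 + \frac{1}{5 - 2} = 2 + \frac{1}{3} = \frac{7}{3}$)
$8 \cdot 3 h{\left(p,3 \right)} + 38 = 8 \cdot 3 \cdot \frac{7}{3} + 38 = 24 \cdot \frac{7}{3} + 38 = 56 + 38 = 94$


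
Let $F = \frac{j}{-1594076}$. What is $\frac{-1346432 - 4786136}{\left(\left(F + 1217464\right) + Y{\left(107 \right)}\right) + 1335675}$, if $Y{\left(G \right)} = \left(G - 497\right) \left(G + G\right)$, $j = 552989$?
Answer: $- \frac{9775779467168}{3936855468615} \approx -2.4831$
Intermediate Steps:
$Y{\left(G \right)} = 2 G \left(-497 + G\right)$ ($Y{\left(G \right)} = \left(-497 + G\right) 2 G = 2 G \left(-497 + G\right)$)
$F = - \frac{552989}{1594076}$ ($F = \frac{552989}{-1594076} = 552989 \left(- \frac{1}{1594076}\right) = - \frac{552989}{1594076} \approx -0.3469$)
$\frac{-1346432 - 4786136}{\left(\left(F + 1217464\right) + Y{\left(107 \right)}\right) + 1335675} = \frac{-1346432 - 4786136}{\left(\left(- \frac{552989}{1594076} + 1217464\right) + 2 \cdot 107 \left(-497 + 107\right)\right) + 1335675} = - \frac{6132568}{\left(\frac{1940729590275}{1594076} + 2 \cdot 107 \left(-390\right)\right) + 1335675} = - \frac{6132568}{\left(\frac{1940729590275}{1594076} - 83460\right) + 1335675} = - \frac{6132568}{\frac{1807688007315}{1594076} + 1335675} = - \frac{6132568}{\frac{3936855468615}{1594076}} = \left(-6132568\right) \frac{1594076}{3936855468615} = - \frac{9775779467168}{3936855468615}$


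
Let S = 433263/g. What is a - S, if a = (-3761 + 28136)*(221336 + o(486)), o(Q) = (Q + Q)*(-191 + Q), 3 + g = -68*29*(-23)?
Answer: 561667538499237/45353 ≈ 1.2384e+10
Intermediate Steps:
g = 45353 (g = -3 - 68*29*(-23) = -3 - 1972*(-23) = -3 + 45356 = 45353)
o(Q) = 2*Q*(-191 + Q) (o(Q) = (2*Q)*(-191 + Q) = 2*Q*(-191 + Q))
S = 433263/45353 ≈ 9.5531
a = 12384352500 (a = (-3761 + 28136)*(221336 + 2*486*(-191 + 486)) = 24375*(221336 + 2*486*295) = 24375*(221336 + 286740) = 24375*508076 = 12384352500)
a - S = 12384352500 - 1*433263/45353 = 12384352500 - 433263/45353 = 561667538499237/45353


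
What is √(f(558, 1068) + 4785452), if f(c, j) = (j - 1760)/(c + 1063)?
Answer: 30*√13971609730/1621 ≈ 2187.6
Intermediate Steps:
f(c, j) = (-1760 + j)/(1063 + c)
√(f(558, 1068) + 4785452) = √((-1760 + 1068)/(1063 + 558) + 4785452) = √(-692/1621 + 4785452) = √(7757217000/1621) = 30*√13971609730/1621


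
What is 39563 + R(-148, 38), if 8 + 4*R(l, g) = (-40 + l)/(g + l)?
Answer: 4351757/110 ≈ 39561.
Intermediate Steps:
R(l, g) = -2 + (-40 + l)/(4*(g + l)) (R(l, g) = -2 + ((-40 + l)/(g + l))/4 = -2 + (-40 + l)/(4*(g + l)))
39563 + R(-148, 38) = 39563 + (-10 - 2*38 - 7/4*(-148))/(38 - 148) = 39563 + (-10 - 76 + 259)/(-110) = 39563 - 1/110*173 = 39563 - 173/110 = 4351757/110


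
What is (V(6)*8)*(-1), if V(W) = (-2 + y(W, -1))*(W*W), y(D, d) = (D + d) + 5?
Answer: -2304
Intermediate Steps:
y(D, d) = 5 + D + d
V(W) = W²*(2 + W) (V(W) = (-2 + (5 + W - 1))*(W*W) = (-2 + (4 + W))*W² = (2 + W)*W² = W²*(2 + W))
(V(6)*8)*(-1) = ((6²*(2 + 6))*8)*(-1) = ((36*8)*8)*(-1) = (288*8)*(-1) = 2304*(-1) = -2304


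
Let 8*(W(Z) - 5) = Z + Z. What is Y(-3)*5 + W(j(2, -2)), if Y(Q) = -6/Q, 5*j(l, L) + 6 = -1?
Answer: 293/20 ≈ 14.650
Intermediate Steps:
j(l, L) = -7/5 (j(l, L) = -6/5 + (⅕)*(-1) = -6/5 - ⅕ = -7/5)
W(Z) = 5 + Z/4 (W(Z) = 5 + (Z + Z)/8 = 5 + (2*Z)/8 = 5 + Z/4)
Y(-3)*5 + W(j(2, -2)) = -6/(-3)*5 + (5 + (¼)*(-7/5)) = -6*(-⅓)*5 + (5 - 7/20) = 2*5 + 93/20 = 10 + 93/20 = 293/20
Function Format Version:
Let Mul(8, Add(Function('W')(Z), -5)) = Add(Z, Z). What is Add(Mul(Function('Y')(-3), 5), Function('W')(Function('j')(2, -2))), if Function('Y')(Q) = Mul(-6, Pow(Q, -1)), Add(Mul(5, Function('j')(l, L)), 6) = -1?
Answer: Rational(293, 20) ≈ 14.650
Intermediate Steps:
Function('j')(l, L) = Rational(-7, 5) (Function('j')(l, L) = Add(Rational(-6, 5), Mul(Rational(1, 5), -1)) = Add(Rational(-6, 5), Rational(-1, 5)) = Rational(-7, 5))
Function('W')(Z) = Add(5, Mul(Rational(1, 4), Z)) (Function('W')(Z) = Add(5, Mul(Rational(1, 8), Add(Z, Z))) = Add(5, Mul(Rational(1, 8), Mul(2, Z))) = Add(5, Mul(Rational(1, 4), Z)))
Add(Mul(Function('Y')(-3), 5), Function('W')(Function('j')(2, -2))) = Add(Mul(Mul(-6, Pow(-3, -1)), 5), Add(5, Mul(Rational(1, 4), Rational(-7, 5)))) = Add(Mul(Mul(-6, Rational(-1, 3)), 5), Add(5, Rational(-7, 20))) = Add(Mul(2, 5), Rational(93, 20)) = Add(10, Rational(93, 20)) = Rational(293, 20)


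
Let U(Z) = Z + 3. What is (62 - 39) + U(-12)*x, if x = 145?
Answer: -1282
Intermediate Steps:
U(Z) = 3 + Z
(62 - 39) + U(-12)*x = (62 - 39) + (3 - 12)*145 = 23 - 9*145 = 23 - 1305 = -1282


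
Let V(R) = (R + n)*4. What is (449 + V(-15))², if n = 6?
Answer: 170569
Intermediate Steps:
V(R) = 24 + 4*R (V(R) = (R + 6)*4 = (6 + R)*4 = 24 + 4*R)
(449 + V(-15))² = (449 + (24 + 4*(-15)))² = (449 + (24 - 60))² = (449 - 36)² = 413² = 170569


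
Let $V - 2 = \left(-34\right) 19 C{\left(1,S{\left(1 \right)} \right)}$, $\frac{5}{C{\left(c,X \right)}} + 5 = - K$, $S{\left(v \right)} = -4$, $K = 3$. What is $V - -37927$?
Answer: $\frac{153331}{4} \approx 38333.0$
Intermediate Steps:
$C{\left(c,X \right)} = - \frac{5}{8}$ ($C{\left(c,X \right)} = \frac{5}{-5 - 3} = \frac{5}{-8} = 5 \left(- \frac{1}{8}\right) = - \frac{5}{8}$)
$V = \frac{1623}{4}$ ($V = 2 + \left(-34\right) 19 \left(- \frac{5}{8}\right) = 2 - - \frac{1615}{4} = 2 + \frac{1615}{4} = \frac{1623}{4} \approx 405.75$)
$V - -37927 = \frac{1623}{4} - -37927 = \frac{1623}{4} + 37927 = \frac{153331}{4}$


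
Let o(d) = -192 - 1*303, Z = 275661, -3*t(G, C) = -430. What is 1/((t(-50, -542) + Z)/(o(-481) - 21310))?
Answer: -65415/827413 ≈ -0.079060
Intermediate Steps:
t(G, C) = 430/3 (t(G, C) = -⅓*(-430) = 430/3)
o(d) = -495 (o(d) = -192 - 303 = -495)
1/((t(-50, -542) + Z)/(o(-481) - 21310)) = 1/((430/3 + 275661)/(-495 - 21310)) = 1/((827413/3)/(-21805)) = 1/((827413/3)*(-1/21805)) = 1/(-827413/65415) = -65415/827413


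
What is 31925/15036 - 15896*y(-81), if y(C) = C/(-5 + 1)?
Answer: -4839966259/15036 ≈ -3.2189e+5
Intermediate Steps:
y(C) = -C/4 (y(C) = C/(-4) = C*(-1/4) = -C/4)
31925/15036 - 15896*y(-81) = 31925/15036 - 15896*(-1/4*(-81)) = 31925*(1/15036) - 15896/(1/(81/4)) = 31925/15036 - 15896/4/81 = 31925/15036 - 15896*81/4 = 31925/15036 - 321894 = -4839966259/15036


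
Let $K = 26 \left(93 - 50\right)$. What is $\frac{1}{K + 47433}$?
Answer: $\frac{1}{48551} \approx 2.0597 \cdot 10^{-5}$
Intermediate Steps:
$K = 1118$ ($K = 26 \cdot 43 = 1118$)
$\frac{1}{K + 47433} = \frac{1}{1118 + 47433} = \frac{1}{48551}$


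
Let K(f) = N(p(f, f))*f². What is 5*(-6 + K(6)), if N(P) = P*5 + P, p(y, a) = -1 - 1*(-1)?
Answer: -30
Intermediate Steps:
p(y, a) = 0 (p(y, a) = -1 + 1 = 0)
N(P) = 6*P (N(P) = 5*P + P = 6*P)
K(f) = 0 (K(f) = (6*0)*f² = 0*f² = 0)
5*(-6 + K(6)) = 5*(-6 + 0) = 5*(-6) = -30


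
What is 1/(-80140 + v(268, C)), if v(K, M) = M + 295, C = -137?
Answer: -1/79982 ≈ -1.2503e-5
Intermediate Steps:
v(K, M) = 295 + M
1/(-80140 + v(268, C)) = 1/(-80140 + (295 - 137)) = 1/(-80140 + 158) = 1/(-79982) = -1/79982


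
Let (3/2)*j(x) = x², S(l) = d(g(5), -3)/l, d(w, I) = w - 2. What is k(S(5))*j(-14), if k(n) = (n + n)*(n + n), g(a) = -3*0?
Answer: 6272/75 ≈ 83.627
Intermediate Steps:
g(a) = 0
d(w, I) = -2 + w
S(l) = -2/l (S(l) = (-2 + 0)/l = -2/l)
j(x) = 2*x²/3
k(n) = 4*n² (k(n) = (2*n)*(2*n) = 4*n²)
k(S(5))*j(-14) = (4*(-2/5)²)*((⅔)*(-14)²) = (4*(-2*⅕)²)*((⅔)*196) = (4*(-⅖)²)*(392/3) = (4*(4/25))*(392/3) = (16/25)*(392/3) = 6272/75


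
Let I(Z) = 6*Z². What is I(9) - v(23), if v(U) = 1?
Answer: 485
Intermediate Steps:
I(9) - v(23) = 6*9² - 1*1 = 6*81 - 1 = 486 - 1 = 485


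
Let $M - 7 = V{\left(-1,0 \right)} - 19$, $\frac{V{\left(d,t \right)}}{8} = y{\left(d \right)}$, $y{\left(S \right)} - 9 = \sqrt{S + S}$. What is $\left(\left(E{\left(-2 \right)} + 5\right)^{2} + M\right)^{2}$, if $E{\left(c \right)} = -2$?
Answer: $4633 + 1104 i \sqrt{2} \approx 4633.0 + 1561.3 i$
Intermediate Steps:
$y{\left(S \right)} = 9 + \sqrt{2} \sqrt{S}$ ($y{\left(S \right)} = 9 + \sqrt{S + S} = 9 + \sqrt{2 S} = 9 + \sqrt{2} \sqrt{S}$)
$V{\left(d,t \right)} = 72 + 8 \sqrt{2} \sqrt{d}$ ($V{\left(d,t \right)} = 8 \left(9 + \sqrt{2} \sqrt{d}\right) = 72 + 8 \sqrt{2} \sqrt{d}$)
$M = 60 + 8 i \sqrt{2}$ ($M = 7 + \left(\left(72 + 8 \sqrt{2} \sqrt{-1}\right) - 19\right) = 7 + \left(\left(72 + 8 \sqrt{2} i\right) - 19\right) = 7 + \left(\left(72 + 8 i \sqrt{2}\right) - 19\right) = 7 + \left(53 + 8 i \sqrt{2}\right) = 60 + 8 i \sqrt{2} \approx 60.0 + 11.314 i$)
$\left(\left(E{\left(-2 \right)} + 5\right)^{2} + M\right)^{2} = \left(\left(-2 + 5\right)^{2} + \left(60 + 8 i \sqrt{2}\right)\right)^{2} = \left(3^{2} + \left(60 + 8 i \sqrt{2}\right)\right)^{2} = \left(9 + \left(60 + 8 i \sqrt{2}\right)\right)^{2} = \left(69 + 8 i \sqrt{2}\right)^{2}$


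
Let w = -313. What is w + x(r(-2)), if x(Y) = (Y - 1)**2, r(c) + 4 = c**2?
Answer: -312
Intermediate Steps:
r(c) = -4 + c**2
x(Y) = (-1 + Y)**2
w + x(r(-2)) = -313 + (-1 + (-4 + (-2)**2))**2 = -313 + (-1 + (-4 + 4))**2 = -313 + (-1 + 0)**2 = -313 + (-1)**2 = -313 + 1 = -312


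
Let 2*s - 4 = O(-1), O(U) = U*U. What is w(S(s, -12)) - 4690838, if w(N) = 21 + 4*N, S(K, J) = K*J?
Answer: -4690937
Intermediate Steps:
O(U) = U**2
s = 5/2 (s = 2 + (1/2)*(-1)**2 = 2 + (1/2)*1 = 2 + 1/2 = 5/2 ≈ 2.5000)
S(K, J) = J*K
w(S(s, -12)) - 4690838 = (21 + 4*(-12*5/2)) - 4690838 = (21 + 4*(-30)) - 4690838 = (21 - 120) - 4690838 = -99 - 4690838 = -4690937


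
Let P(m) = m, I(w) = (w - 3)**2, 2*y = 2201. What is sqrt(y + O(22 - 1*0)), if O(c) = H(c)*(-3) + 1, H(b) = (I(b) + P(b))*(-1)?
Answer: sqrt(9002)/2 ≈ 47.439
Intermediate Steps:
y = 2201/2 (y = (1/2)*2201 = 2201/2 ≈ 1100.5)
I(w) = (-3 + w)**2
H(b) = -b - (-3 + b)**2 (H(b) = ((-3 + b)**2 + b)*(-1) = (b + (-3 + b)**2)*(-1) = -b - (-3 + b)**2)
O(c) = 1 + 3*c + 3*(-3 + c)**2 (O(c) = (-c - (-3 + c)**2)*(-3) + 1 = (3*c + 3*(-3 + c)**2) + 1 = 1 + 3*c + 3*(-3 + c)**2)
sqrt(y + O(22 - 1*0)) = sqrt(2201/2 + (28 - 15*(22 - 1*0) + 3*(22 - 1*0)**2)) = sqrt(2201/2 + (28 - 15*(22 + 0) + 3*(22 + 0)**2)) = sqrt(2201/2 + (28 - 15*22 + 3*22**2)) = sqrt(2201/2 + (28 - 330 + 3*484)) = sqrt(2201/2 + (28 - 330 + 1452)) = sqrt(2201/2 + 1150) = sqrt(4501/2) = sqrt(9002)/2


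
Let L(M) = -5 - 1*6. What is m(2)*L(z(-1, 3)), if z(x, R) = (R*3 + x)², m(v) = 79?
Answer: -869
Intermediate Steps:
z(x, R) = (x + 3*R)² (z(x, R) = (3*R + x)² = (x + 3*R)²)
L(M) = -11 (L(M) = -5 - 6 = -11)
m(2)*L(z(-1, 3)) = 79*(-11) = -869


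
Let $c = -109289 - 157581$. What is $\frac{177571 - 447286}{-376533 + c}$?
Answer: $\frac{269715}{643403} \approx 0.4192$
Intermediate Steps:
$c = -266870$
$\frac{177571 - 447286}{-376533 + c} = \frac{177571 - 447286}{-376533 - 266870} = - \frac{269715}{-643403} = \left(-269715\right) \left(- \frac{1}{643403}\right) = \frac{269715}{643403}$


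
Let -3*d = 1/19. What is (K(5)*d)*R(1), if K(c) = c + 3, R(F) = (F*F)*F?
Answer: -8/57 ≈ -0.14035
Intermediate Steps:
R(F) = F³ (R(F) = F²*F = F³)
K(c) = 3 + c
d = -1/57 (d = -⅓/19 = -⅓*1/19 = -1/57 ≈ -0.017544)
(K(5)*d)*R(1) = ((3 + 5)*(-1/57))*1³ = (8*(-1/57))*1 = -8/57*1 = -8/57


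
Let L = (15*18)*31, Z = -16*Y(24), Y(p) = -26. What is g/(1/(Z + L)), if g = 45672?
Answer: 401274192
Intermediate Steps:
Z = 416 (Z = -16*(-26) = 416)
L = 8370 (L = 270*31 = 8370)
g/(1/(Z + L)) = 45672/(1/(416 + 8370)) = 45672/(1/8786) = 45672*8786 = 401274192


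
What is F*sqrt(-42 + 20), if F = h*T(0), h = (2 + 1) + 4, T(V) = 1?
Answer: 7*I*sqrt(22) ≈ 32.833*I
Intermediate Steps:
h = 7 (h = 3 + 4 = 7)
F = 7 (F = 7*1 = 7)
F*sqrt(-42 + 20) = 7*sqrt(-42 + 20) = 7*sqrt(-22) = 7*(I*sqrt(22)) = 7*I*sqrt(22)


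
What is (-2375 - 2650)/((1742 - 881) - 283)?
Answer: -5025/578 ≈ -8.6938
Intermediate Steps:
(-2375 - 2650)/((1742 - 881) - 283) = -5025/(861 - 283) = -5025/578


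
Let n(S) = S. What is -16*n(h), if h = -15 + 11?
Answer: 64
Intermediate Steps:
h = -4
-16*n(h) = -16*(-4) = 64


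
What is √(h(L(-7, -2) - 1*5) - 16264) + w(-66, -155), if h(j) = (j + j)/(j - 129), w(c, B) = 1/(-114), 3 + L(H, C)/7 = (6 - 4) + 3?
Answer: -1/114 + I*√1626415/10 ≈ -0.0087719 + 127.53*I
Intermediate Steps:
L(H, C) = 14 (L(H, C) = -21 + 7*((6 - 4) + 3) = -21 + 7*(2 + 3) = -21 + 7*5 = -21 + 35 = 14)
w(c, B) = -1/114
h(j) = 2*j/(-129 + j) (h(j) = (2*j)/(-129 + j) = 2*j/(-129 + j))
√(h(L(-7, -2) - 1*5) - 16264) + w(-66, -155) = √(2*(14 - 1*5)/(-129 + (14 - 1*5)) - 16264) - 1/114 = √(2*(14 - 5)/(-129 + (14 - 5)) - 16264) - 1/114 = √(2*9/(-129 + 9) - 16264) - 1/114 = √(2*9/(-120) - 16264) - 1/114 = √(2*9*(-1/120) - 16264) - 1/114 = √(-3/20 - 16264) - 1/114 = √(-325283/20) - 1/114 = I*√1626415/10 - 1/114 = -1/114 + I*√1626415/10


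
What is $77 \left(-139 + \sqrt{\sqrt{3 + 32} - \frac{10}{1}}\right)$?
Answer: $-10703 + 77 i \sqrt{10 - \sqrt{35}} \approx -10703.0 + 155.61 i$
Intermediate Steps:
$77 \left(-139 + \sqrt{\sqrt{3 + 32} - \frac{10}{1}}\right) = 77 \left(-139 + \sqrt{\sqrt{35} - 10}\right) = 77 \left(-139 + \sqrt{-10 + \sqrt{35}}\right) = -10703 + 77 \sqrt{-10 + \sqrt{35}}$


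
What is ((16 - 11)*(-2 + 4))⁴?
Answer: 10000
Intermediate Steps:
((16 - 11)*(-2 + 4))⁴ = (5*2)⁴ = 10⁴ = 10000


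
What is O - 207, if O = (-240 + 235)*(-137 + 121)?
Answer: -127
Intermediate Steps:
O = 80 (O = -5*(-16) = 80)
O - 207 = 80 - 207 = -127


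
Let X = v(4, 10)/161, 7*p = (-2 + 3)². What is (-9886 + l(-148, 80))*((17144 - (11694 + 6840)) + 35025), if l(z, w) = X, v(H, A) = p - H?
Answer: -53535142945/161 ≈ -3.3252e+8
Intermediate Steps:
p = ⅐ (p = (-2 + 3)²/7 = (⅐)*1² = (⅐)*1 = ⅐ ≈ 0.14286)
v(H, A) = ⅐ - H
X = -27/1127 (X = (⅐ - 1*4)/161 = (⅐ - 4)*(1/161) = -27/7*1/161 = -27/1127 ≈ -0.023957)
l(z, w) = -27/1127
(-9886 + l(-148, 80))*((17144 - (11694 + 6840)) + 35025) = (-9886 - 27/1127)*((17144 - (11694 + 6840)) + 35025) = -11141549*((17144 - 1*18534) + 35025)/1127 = -11141549*((17144 - 18534) + 35025)/1127 = -11141549*(-1390 + 35025)/1127 = -11141549/1127*33635 = -53535142945/161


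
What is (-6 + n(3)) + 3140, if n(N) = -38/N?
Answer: 9364/3 ≈ 3121.3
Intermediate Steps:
(-6 + n(3)) + 3140 = (-6 - 38/3) + 3140 = -56/3 + 3140 = 9364/3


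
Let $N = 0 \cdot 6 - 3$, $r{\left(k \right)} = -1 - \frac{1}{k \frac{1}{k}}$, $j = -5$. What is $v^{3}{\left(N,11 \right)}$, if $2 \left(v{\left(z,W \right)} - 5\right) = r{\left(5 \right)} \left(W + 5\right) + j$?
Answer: $- \frac{19683}{8} \approx -2460.4$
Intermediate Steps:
$r{\left(k \right)} = -2$ ($r{\left(k \right)} = -1 - 1^{-1} = -1 - 1 = -2$)
$N = -3$ ($N = 0 - 3 = -3$)
$v{\left(z,W \right)} = - \frac{5}{2} - W$ ($v{\left(z,W \right)} = 5 + \frac{- 2 \left(W + 5\right) - 5}{2} = 5 + \frac{- 2 \left(5 + W\right) - 5}{2} = 5 + \frac{\left(-10 - 2 W\right) - 5}{2} = 5 + \frac{-15 - 2 W}{2} = 5 - \left(\frac{15}{2} + W\right) = - \frac{5}{2} - W$)
$v^{3}{\left(N,11 \right)} = \left(- \frac{5}{2} - 11\right)^{3} = \left(- \frac{27}{2}\right)^{3} = - \frac{19683}{8}$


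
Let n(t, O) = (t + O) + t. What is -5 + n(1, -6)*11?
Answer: -49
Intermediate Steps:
n(t, O) = O + 2*t (n(t, O) = (O + t) + t = O + 2*t)
-5 + n(1, -6)*11 = -5 + (-6 + 2*1)*11 = -5 + (-6 + 2)*11 = -5 - 4*11 = -5 - 44 = -49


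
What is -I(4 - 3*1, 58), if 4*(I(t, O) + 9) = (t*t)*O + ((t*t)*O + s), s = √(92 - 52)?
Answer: -20 - √10/2 ≈ -21.581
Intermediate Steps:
s = 2*√10 (s = √40 = 2*√10 ≈ 6.3246)
I(t, O) = -9 + √10/2 + O*t²/2 (I(t, O) = -9 + ((t*t)*O + ((t*t)*O + 2*√10))/4 = -9 + (t²*O + (t²*O + 2*√10))/4 = -9 + (O*t² + (O*t² + 2*√10))/4 = -9 + (O*t² + (2*√10 + O*t²))/4 = -9 + (2*√10 + 2*O*t²)/4 = -9 + (√10/2 + O*t²/2) = -9 + √10/2 + O*t²/2)
-I(4 - 3*1, 58) = -(-9 + √10/2 + (½)*58*(4 - 3*1)²) = -(-9 + √10/2 + (½)*58*(4 - 3)²) = -(-9 + √10/2 + (½)*58*1²) = -(-9 + √10/2 + (½)*58*1) = -(-9 + √10/2 + 29) = -(20 + √10/2) = -20 - √10/2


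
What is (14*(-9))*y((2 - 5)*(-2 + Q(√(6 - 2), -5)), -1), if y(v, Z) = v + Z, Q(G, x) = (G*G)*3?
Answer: 3906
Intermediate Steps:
Q(G, x) = 3*G² (Q(G, x) = G²*3 = 3*G²)
y(v, Z) = Z + v
(14*(-9))*y((2 - 5)*(-2 + Q(√(6 - 2), -5)), -1) = (14*(-9))*(-1 + (2 - 5)*(-2 + 3*(√(6 - 2))²)) = -126*(-1 - 3*(-2 + 3*(√4)²)) = -126*(-1 - 3*(-2 + 3*2²)) = -126*(-1 - 3*(-2 + 3*4)) = -126*(-1 - 3*(-2 + 12)) = -126*(-1 - 3*10) = -126*(-1 - 30) = -126*(-31) = 3906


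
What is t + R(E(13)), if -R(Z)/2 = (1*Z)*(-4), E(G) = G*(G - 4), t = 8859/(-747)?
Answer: 230111/249 ≈ 924.14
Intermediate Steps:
t = -2953/249 (t = 8859*(-1/747) = -2953/249 ≈ -11.859)
E(G) = G*(-4 + G)
R(Z) = 8*Z (R(Z) = -2*1*Z*(-4) = -2*Z*(-4) = -(-8)*Z = 8*Z)
t + R(E(13)) = -2953/249 + 8*(13*(-4 + 13)) = -2953/249 + 8*(13*9) = -2953/249 + 8*117 = -2953/249 + 936 = 230111/249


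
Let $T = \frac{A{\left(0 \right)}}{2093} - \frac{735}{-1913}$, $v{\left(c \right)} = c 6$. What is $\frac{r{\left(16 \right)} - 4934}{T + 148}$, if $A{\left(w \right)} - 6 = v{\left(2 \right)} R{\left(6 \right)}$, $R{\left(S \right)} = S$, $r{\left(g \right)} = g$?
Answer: $- \frac{1514709574}{45712777} \approx -33.135$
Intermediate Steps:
$v{\left(c \right)} = 6 c$
$A{\left(w \right)} = 78$ ($A{\left(w \right)} = 6 + 6 \cdot 2 \cdot 6 = 6 + 12 \cdot 6 = 6 + 72 = 78$)
$T = \frac{129813}{307993}$ ($T = \frac{78}{2093} - \frac{735}{-1913} = 78 \cdot \frac{1}{2093} - - \frac{735}{1913} = \frac{6}{161} + \frac{735}{1913} = \frac{129813}{307993} \approx 0.42148$)
$\frac{r{\left(16 \right)} - 4934}{T + 148} = \frac{16 - 4934}{\frac{129813}{307993} + 148} = - \frac{4918}{\frac{45712777}{307993}} = \left(-4918\right) \frac{307993}{45712777} = - \frac{1514709574}{45712777}$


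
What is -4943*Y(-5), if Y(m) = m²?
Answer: -123575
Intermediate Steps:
-4943*Y(-5) = -4943*(-5)² = -4943*25 = -123575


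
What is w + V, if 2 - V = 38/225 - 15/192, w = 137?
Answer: 2000293/14400 ≈ 138.91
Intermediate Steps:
V = 27493/14400 (V = 2 - (38/225 - 15/192) = 2 - (38*(1/225) - 15*1/192) = 2 - (38/225 - 5/64) = 2 - 1*1307/14400 = 2 - 1307/14400 = 27493/14400 ≈ 1.9092)
w + V = 137 + 27493/14400 = 2000293/14400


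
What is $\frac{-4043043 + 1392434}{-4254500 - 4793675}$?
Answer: $\frac{2650609}{9048175} \approx 0.29294$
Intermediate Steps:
$\frac{-4043043 + 1392434}{-4254500 - 4793675} = - \frac{2650609}{-9048175} = \left(-2650609\right) \left(- \frac{1}{9048175}\right) = \frac{2650609}{9048175}$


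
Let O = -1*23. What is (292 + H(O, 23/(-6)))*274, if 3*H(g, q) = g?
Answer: 233722/3 ≈ 77907.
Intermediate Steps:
O = -23
H(g, q) = g/3
(292 + H(O, 23/(-6)))*274 = (292 + (⅓)*(-23))*274 = (292 - 23/3)*274 = (853/3)*274 = 233722/3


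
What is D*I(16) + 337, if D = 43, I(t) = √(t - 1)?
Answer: 337 + 43*√15 ≈ 503.54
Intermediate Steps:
I(t) = √(-1 + t)
D*I(16) + 337 = 43*√(-1 + 16) + 337 = 43*√15 + 337 = 337 + 43*√15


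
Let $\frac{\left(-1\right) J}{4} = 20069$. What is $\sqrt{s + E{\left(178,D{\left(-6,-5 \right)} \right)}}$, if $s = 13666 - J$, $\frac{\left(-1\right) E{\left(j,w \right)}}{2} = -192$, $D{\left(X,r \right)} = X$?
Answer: $\sqrt{94326} \approx 307.13$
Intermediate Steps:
$J = -80276$ ($J = \left(-4\right) 20069 = -80276$)
$E{\left(j,w \right)} = 384$ ($E{\left(j,w \right)} = \left(-2\right) \left(-192\right) = 384$)
$s = 93942$ ($s = 13666 - -80276 = 13666 + 80276 = 93942$)
$\sqrt{s + E{\left(178,D{\left(-6,-5 \right)} \right)}} = \sqrt{93942 + 384} = \sqrt{94326}$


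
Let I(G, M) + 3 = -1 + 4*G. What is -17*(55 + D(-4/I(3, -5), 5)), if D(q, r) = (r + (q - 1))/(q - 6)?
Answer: -12036/13 ≈ -925.85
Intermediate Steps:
I(G, M) = -4 + 4*G (I(G, M) = -3 + (-1 + 4*G) = -4 + 4*G)
D(q, r) = (-1 + q + r)/(-6 + q) (D(q, r) = (r + (-1 + q))/(-6 + q) = (-1 + q + r)/(-6 + q))
-17*(55 + D(-4/I(3, -5), 5)) = -17*(55 + (-1 - 4/(-4 + 4*3) + 5)/(-6 - 4/(-4 + 4*3))) = -17*(55 + (-1 - 4/(-4 + 12) + 5)/(-6 - 4/(-4 + 12))) = -17*(55 + (-1 - 4/8 + 5)/(-6 - 4/8)) = -17*(55 + (-1 - 4*⅛ + 5)/(-6 - 4*⅛)) = -17*(55 + (-1 - ½ + 5)/(-6 - ½)) = -17*(55 + (7/2)/(-13/2)) = -17*(55 - 2/13*7/2) = -17*(55 - 7/13) = -17*708/13 = -12036/13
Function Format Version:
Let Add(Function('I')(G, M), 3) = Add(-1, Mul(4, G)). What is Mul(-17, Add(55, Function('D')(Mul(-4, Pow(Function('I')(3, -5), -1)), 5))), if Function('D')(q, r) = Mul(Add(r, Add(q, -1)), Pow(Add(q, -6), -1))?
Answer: Rational(-12036, 13) ≈ -925.85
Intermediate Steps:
Function('I')(G, M) = Add(-4, Mul(4, G)) (Function('I')(G, M) = Add(-3, Add(-1, Mul(4, G))) = Add(-4, Mul(4, G)))
Function('D')(q, r) = Mul(Pow(Add(-6, q), -1), Add(-1, q, r)) (Function('D')(q, r) = Mul(Add(r, Add(-1, q)), Pow(Add(-6, q), -1)) = Mul(Add(-1, q, r), Pow(Add(-6, q), -1)) = Mul(Pow(Add(-6, q), -1), Add(-1, q, r)))
Mul(-17, Add(55, Function('D')(Mul(-4, Pow(Function('I')(3, -5), -1)), 5))) = Mul(-17, Add(55, Mul(Pow(Add(-6, Mul(-4, Pow(Add(-4, Mul(4, 3)), -1))), -1), Add(-1, Mul(-4, Pow(Add(-4, Mul(4, 3)), -1)), 5)))) = Mul(-17, Add(55, Mul(Pow(Add(-6, Mul(-4, Pow(Add(-4, 12), -1))), -1), Add(-1, Mul(-4, Pow(Add(-4, 12), -1)), 5)))) = Mul(-17, Add(55, Mul(Pow(Add(-6, Mul(-4, Pow(8, -1))), -1), Add(-1, Mul(-4, Pow(8, -1)), 5)))) = Mul(-17, Add(55, Mul(Pow(Add(-6, Mul(-4, Rational(1, 8))), -1), Add(-1, Mul(-4, Rational(1, 8)), 5)))) = Mul(-17, Add(55, Mul(Pow(Add(-6, Rational(-1, 2)), -1), Add(-1, Rational(-1, 2), 5)))) = Mul(-17, Add(55, Mul(Pow(Rational(-13, 2), -1), Rational(7, 2)))) = Mul(-17, Add(55, Mul(Rational(-2, 13), Rational(7, 2)))) = Mul(-17, Add(55, Rational(-7, 13))) = Mul(-17, Rational(708, 13)) = Rational(-12036, 13)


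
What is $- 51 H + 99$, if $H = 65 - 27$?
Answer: $-1839$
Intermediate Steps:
$H = 38$
$- 51 H + 99 = \left(-51\right) 38 + 99 = -1938 + 99 = -1839$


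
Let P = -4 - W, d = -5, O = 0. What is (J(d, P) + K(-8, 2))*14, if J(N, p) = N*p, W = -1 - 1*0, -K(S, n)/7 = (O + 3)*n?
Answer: -378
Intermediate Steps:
K(S, n) = -21*n (K(S, n) = -7*(0 + 3)*n = -21*n)
W = -1 (W = -1 + 0 = -1)
P = -3 (P = -4 - 1*(-1) = -4 + 1 = -3)
(J(d, P) + K(-8, 2))*14 = (-5*(-3) - 21*2)*14 = (15 - 42)*14 = -27*14 = -378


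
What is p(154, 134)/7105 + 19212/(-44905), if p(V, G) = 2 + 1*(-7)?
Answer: -3906451/9115715 ≈ -0.42854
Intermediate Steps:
p(V, G) = -5 (p(V, G) = 2 - 7 = -5)
p(154, 134)/7105 + 19212/(-44905) = -5/7105 + 19212/(-44905) = -5*1/7105 + 19212*(-1/44905) = -1/1421 - 19212/44905 = -3906451/9115715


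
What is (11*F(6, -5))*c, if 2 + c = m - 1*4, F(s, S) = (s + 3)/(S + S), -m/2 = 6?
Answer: 891/5 ≈ 178.20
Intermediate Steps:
m = -12 (m = -2*6 = -12)
F(s, S) = (3 + s)/(2*S) (F(s, S) = (3 + s)/((2*S)) = (3 + s)*(1/(2*S)) = (3 + s)/(2*S))
c = -18 (c = -2 + (-12 - 1*4) = -2 + (-12 - 4) = -2 - 16 = -18)
(11*F(6, -5))*c = (11*((1/2)*(3 + 6)/(-5)))*(-18) = (11*((1/2)*(-1/5)*9))*(-18) = (11*(-9/10))*(-18) = -99/10*(-18) = 891/5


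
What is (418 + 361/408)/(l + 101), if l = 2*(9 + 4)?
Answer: 170905/51816 ≈ 3.2983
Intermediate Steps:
l = 26 (l = 2*13 = 26)
(418 + 361/408)/(l + 101) = (418 + 361/408)/(26 + 101) = (418 + 361*(1/408))/127 = (418 + 361/408)*(1/127) = (170905/408)*(1/127) = 170905/51816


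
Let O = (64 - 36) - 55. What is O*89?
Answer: -2403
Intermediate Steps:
O = -27 (O = 28 - 55 = -27)
O*89 = -27*89 = -2403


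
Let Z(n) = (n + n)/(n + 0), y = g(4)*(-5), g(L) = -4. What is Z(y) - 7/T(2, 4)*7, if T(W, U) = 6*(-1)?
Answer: 61/6 ≈ 10.167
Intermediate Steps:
T(W, U) = -6
y = 20 (y = -4*(-5) = 20)
Z(n) = 2 (Z(n) = (2*n)/n = 2)
Z(y) - 7/T(2, 4)*7 = 2 - 7/(-6)*7 = 2 - 7*(-⅙)*7 = 2 + (7/6)*7 = 2 + 49/6 = 61/6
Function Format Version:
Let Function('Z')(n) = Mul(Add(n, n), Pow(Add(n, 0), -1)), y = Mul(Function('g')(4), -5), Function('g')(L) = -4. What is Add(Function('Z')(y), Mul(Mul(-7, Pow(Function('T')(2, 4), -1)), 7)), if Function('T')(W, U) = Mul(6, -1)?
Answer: Rational(61, 6) ≈ 10.167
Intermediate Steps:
Function('T')(W, U) = -6
y = 20 (y = Mul(-4, -5) = 20)
Function('Z')(n) = 2 (Function('Z')(n) = Mul(Mul(2, n), Pow(n, -1)) = 2)
Add(Function('Z')(y), Mul(Mul(-7, Pow(Function('T')(2, 4), -1)), 7)) = Add(2, Mul(Mul(-7, Pow(-6, -1)), 7)) = Add(2, Mul(Mul(-7, Rational(-1, 6)), 7)) = Add(2, Mul(Rational(7, 6), 7)) = Add(2, Rational(49, 6)) = Rational(61, 6)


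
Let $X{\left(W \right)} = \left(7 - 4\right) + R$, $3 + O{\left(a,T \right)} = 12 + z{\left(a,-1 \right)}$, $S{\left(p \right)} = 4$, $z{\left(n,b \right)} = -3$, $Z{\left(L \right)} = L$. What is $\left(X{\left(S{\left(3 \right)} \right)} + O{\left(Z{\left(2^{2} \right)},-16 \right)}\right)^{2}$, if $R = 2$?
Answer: $121$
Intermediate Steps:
$O{\left(a,T \right)} = 6$ ($O{\left(a,T \right)} = -3 + \left(12 - 3\right) = -3 + 9 = 6$)
$X{\left(W \right)} = 5$ ($X{\left(W \right)} = \left(7 - 4\right) + 2 = 3 + 2 = 5$)
$\left(X{\left(S{\left(3 \right)} \right)} + O{\left(Z{\left(2^{2} \right)},-16 \right)}\right)^{2} = \left(5 + 6\right)^{2} = 11^{2} = 121$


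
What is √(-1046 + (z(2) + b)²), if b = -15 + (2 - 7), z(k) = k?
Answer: 19*I*√2 ≈ 26.87*I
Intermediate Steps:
b = -20 (b = -15 - 5 = -20)
√(-1046 + (z(2) + b)²) = √(-1046 + (2 - 20)²) = √(-1046 + (-18)²) = √(-1046 + 324) = √(-722) = 19*I*√2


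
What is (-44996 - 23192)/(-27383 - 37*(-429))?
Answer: 34094/5755 ≈ 5.9242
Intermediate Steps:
(-44996 - 23192)/(-27383 - 37*(-429)) = -68188/(-27383 + 15873) = -68188/(-11510) = -68188*(-1/11510) = 34094/5755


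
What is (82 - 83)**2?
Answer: 1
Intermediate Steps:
(82 - 83)**2 = (-1)**2 = 1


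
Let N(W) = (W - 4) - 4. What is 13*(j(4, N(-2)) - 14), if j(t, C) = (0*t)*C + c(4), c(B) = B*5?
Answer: 78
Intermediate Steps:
N(W) = -8 + W (N(W) = (-4 + W) - 4 = -8 + W)
c(B) = 5*B
j(t, C) = 20 (j(t, C) = (0*t)*C + 5*4 = 0*C + 20 = 0 + 20 = 20)
13*(j(4, N(-2)) - 14) = 13*(20 - 14) = 13*6 = 78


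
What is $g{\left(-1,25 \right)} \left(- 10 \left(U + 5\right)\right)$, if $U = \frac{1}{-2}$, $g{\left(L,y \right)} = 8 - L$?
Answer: $-405$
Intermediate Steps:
$U = - \frac{1}{2} \approx -0.5$
$g{\left(-1,25 \right)} \left(- 10 \left(U + 5\right)\right) = \left(8 - -1\right) \left(- 10 \left(- \frac{1}{2} + 5\right)\right) = \left(8 + 1\right) \left(\left(-10\right) \frac{9}{2}\right) = 9 \left(-45\right) = -405$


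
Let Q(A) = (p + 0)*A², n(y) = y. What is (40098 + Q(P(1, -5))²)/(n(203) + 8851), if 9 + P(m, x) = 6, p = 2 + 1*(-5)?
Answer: 13609/3018 ≈ 4.5093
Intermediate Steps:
p = -3 (p = 2 - 5 = -3)
P(m, x) = -3 (P(m, x) = -9 + 6 = -3)
Q(A) = -3*A² (Q(A) = (-3 + 0)*A² = -3*A²)
(40098 + Q(P(1, -5))²)/(n(203) + 8851) = (40098 + (-3*(-3)²)²)/(203 + 8851) = (40098 + (-3*9)²)/9054 = (40098 + (-27)²)*(1/9054) = (40098 + 729)*(1/9054) = 40827*(1/9054) = 13609/3018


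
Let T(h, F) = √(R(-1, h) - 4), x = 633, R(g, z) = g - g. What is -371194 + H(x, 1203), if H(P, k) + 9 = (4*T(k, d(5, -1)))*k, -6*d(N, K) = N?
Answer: -371203 + 9624*I ≈ -3.712e+5 + 9624.0*I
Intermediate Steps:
R(g, z) = 0
d(N, K) = -N/6
T(h, F) = 2*I (T(h, F) = √(0 - 4) = √(-4) = 2*I)
H(P, k) = -9 + 8*I*k (H(P, k) = -9 + (4*(2*I))*k = -9 + (8*I)*k = -9 + 8*I*k)
-371194 + H(x, 1203) = -371194 + (-9 + 8*I*1203) = -371194 + (-9 + 9624*I) = -371203 + 9624*I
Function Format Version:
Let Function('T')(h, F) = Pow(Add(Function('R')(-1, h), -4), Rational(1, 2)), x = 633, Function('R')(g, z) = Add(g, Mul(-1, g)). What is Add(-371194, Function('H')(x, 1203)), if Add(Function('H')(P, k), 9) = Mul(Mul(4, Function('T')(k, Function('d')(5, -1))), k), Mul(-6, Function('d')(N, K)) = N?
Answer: Add(-371203, Mul(9624, I)) ≈ Add(-3.7120e+5, Mul(9624.0, I))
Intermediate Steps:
Function('R')(g, z) = 0
Function('d')(N, K) = Mul(Rational(-1, 6), N)
Function('T')(h, F) = Mul(2, I) (Function('T')(h, F) = Pow(Add(0, -4), Rational(1, 2)) = Pow(-4, Rational(1, 2)) = Mul(2, I))
Function('H')(P, k) = Add(-9, Mul(8, I, k)) (Function('H')(P, k) = Add(-9, Mul(Mul(4, Mul(2, I)), k)) = Add(-9, Mul(Mul(8, I), k)) = Add(-9, Mul(8, I, k)))
Add(-371194, Function('H')(x, 1203)) = Add(-371194, Add(-9, Mul(8, I, 1203))) = Add(-371194, Add(-9, Mul(9624, I))) = Add(-371203, Mul(9624, I))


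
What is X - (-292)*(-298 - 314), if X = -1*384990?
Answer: -563694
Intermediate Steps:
X = -384990
X - (-292)*(-298 - 314) = -384990 - (-292)*(-298 - 314) = -384990 - (-292)*(-612) = -384990 - 1*178704 = -384990 - 178704 = -563694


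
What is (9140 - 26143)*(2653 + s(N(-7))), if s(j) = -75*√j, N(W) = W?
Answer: -45108959 + 1275225*I*√7 ≈ -4.5109e+7 + 3.3739e+6*I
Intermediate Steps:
(9140 - 26143)*(2653 + s(N(-7))) = (9140 - 26143)*(2653 - 75*I*√7) = -17003*(2653 - 75*I*√7) = -45108959 + 1275225*I*√7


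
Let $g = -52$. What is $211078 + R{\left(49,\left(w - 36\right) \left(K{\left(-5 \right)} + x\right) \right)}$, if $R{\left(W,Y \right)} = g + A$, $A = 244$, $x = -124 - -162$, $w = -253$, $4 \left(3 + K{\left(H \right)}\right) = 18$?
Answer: $211270$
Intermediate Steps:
$K{\left(H \right)} = \frac{3}{2}$ ($K{\left(H \right)} = -3 + \frac{1}{4} \cdot 18 = -3 + \frac{9}{2} = \frac{3}{2}$)
$x = 38$ ($x = -124 + 162 = 38$)
$R{\left(W,Y \right)} = 192$ ($R{\left(W,Y \right)} = -52 + 244 = 192$)
$211078 + R{\left(49,\left(w - 36\right) \left(K{\left(-5 \right)} + x\right) \right)} = 211078 + 192 = 211270$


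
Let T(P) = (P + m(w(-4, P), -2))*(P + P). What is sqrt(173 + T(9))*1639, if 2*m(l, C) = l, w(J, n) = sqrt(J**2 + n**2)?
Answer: 1639*sqrt(335 + 9*sqrt(97)) ≈ 33735.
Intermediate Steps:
m(l, C) = l/2
T(P) = 2*P*(P + sqrt(16 + P**2)/2) (T(P) = (P + sqrt((-4)**2 + P**2)/2)*(P + P) = (P + sqrt(16 + P**2)/2)*(2*P) = 2*P*(P + sqrt(16 + P**2)/2))
sqrt(173 + T(9))*1639 = sqrt(173 + 9*(sqrt(16 + 9**2) + 2*9))*1639 = sqrt(173 + 9*(sqrt(16 + 81) + 18))*1639 = sqrt(173 + 9*(sqrt(97) + 18))*1639 = sqrt(173 + 9*(18 + sqrt(97)))*1639 = sqrt(173 + (162 + 9*sqrt(97)))*1639 = sqrt(335 + 9*sqrt(97))*1639 = 1639*sqrt(335 + 9*sqrt(97))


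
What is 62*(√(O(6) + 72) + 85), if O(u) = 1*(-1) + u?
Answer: 5270 + 62*√77 ≈ 5814.0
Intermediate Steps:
O(u) = -1 + u
62*(√(O(6) + 72) + 85) = 62*(√((-1 + 6) + 72) + 85) = 62*(√(5 + 72) + 85) = 62*(√77 + 85) = 62*(85 + √77) = 5270 + 62*√77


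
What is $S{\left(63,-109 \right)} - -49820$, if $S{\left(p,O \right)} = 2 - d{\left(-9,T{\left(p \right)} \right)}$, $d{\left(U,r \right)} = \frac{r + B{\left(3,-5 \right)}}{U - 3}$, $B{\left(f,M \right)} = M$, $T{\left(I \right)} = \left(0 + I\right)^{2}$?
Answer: $\frac{150457}{3} \approx 50152.0$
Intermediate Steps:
$T{\left(I \right)} = I^{2}$
$d{\left(U,r \right)} = \frac{-5 + r}{-3 + U}$ ($d{\left(U,r \right)} = \frac{r - 5}{U - 3} = \frac{-5 + r}{-3 + U}$)
$S{\left(p,O \right)} = \frac{19}{12} + \frac{p^{2}}{12}$ ($S{\left(p,O \right)} = 2 - \frac{-5 + p^{2}}{-3 - 9} = 2 - \frac{-5 + p^{2}}{-12} = 2 - - \frac{-5 + p^{2}}{12} = 2 - \left(\frac{5}{12} - \frac{p^{2}}{12}\right) = 2 + \left(- \frac{5}{12} + \frac{p^{2}}{12}\right) = \frac{19}{12} + \frac{p^{2}}{12}$)
$S{\left(63,-109 \right)} - -49820 = \left(\frac{19}{12} + \frac{63^{2}}{12}\right) - -49820 = \left(\frac{19}{12} + \frac{1}{12} \cdot 3969\right) + 49820 = \left(\frac{19}{12} + \frac{1323}{4}\right) + 49820 = \frac{997}{3} + 49820 = \frac{150457}{3}$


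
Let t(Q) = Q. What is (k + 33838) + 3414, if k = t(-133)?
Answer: 37119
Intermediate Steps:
k = -133
(k + 33838) + 3414 = (-133 + 33838) + 3414 = 33705 + 3414 = 37119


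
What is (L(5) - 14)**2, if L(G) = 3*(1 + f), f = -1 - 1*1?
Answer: 289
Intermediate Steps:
f = -2 (f = -1 - 1 = -2)
L(G) = -3 (L(G) = 3*(1 - 2) = 3*(-1) = -3)
(L(5) - 14)**2 = (-3 - 14)**2 = (-17)**2 = 289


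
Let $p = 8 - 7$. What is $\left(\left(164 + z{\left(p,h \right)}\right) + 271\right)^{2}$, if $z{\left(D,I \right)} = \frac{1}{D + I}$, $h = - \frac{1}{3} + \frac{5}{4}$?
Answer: $\frac{100340289}{529} \approx 1.8968 \cdot 10^{5}$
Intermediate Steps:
$p = 1$ ($p = 8 - 7 = 1$)
$h = \frac{11}{12}$ ($h = \left(-1\right) \frac{1}{3} + 5 \cdot \frac{1}{4} = - \frac{1}{3} + \frac{5}{4} = \frac{11}{12} \approx 0.91667$)
$\left(\left(164 + z{\left(p,h \right)}\right) + 271\right)^{2} = \left(\left(164 + \frac{1}{1 + \frac{11}{12}}\right) + 271\right)^{2} = \left(\left(164 + \frac{1}{\frac{23}{12}}\right) + 271\right)^{2} = \left(\left(164 + \frac{12}{23}\right) + 271\right)^{2} = \left(\frac{3784}{23} + 271\right)^{2} = \left(\frac{10017}{23}\right)^{2} = \frac{100340289}{529}$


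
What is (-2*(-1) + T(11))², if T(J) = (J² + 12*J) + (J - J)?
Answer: 65025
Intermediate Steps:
T(J) = J² + 12*J (T(J) = (J² + 12*J) + 0 = J² + 12*J)
(-2*(-1) + T(11))² = (-2*(-1) + 11*(12 + 11))² = (2 + 11*23)² = (2 + 253)² = 255² = 65025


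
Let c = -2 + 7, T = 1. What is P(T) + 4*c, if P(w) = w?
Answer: 21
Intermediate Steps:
c = 5
P(T) + 4*c = 1 + 4*5 = 1 + 20 = 21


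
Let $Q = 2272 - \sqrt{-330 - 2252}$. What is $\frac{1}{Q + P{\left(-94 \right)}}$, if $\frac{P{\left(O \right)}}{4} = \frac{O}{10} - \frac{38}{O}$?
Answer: $\frac{61742020}{138127503123} + \frac{55225 i \sqrt{2582}}{276255006246} \approx 0.00044699 + 1.0158 \cdot 10^{-5} i$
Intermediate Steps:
$Q = 2272 - i \sqrt{2582}$ ($Q = 2272 - \sqrt{-2582} = 2272 - i \sqrt{2582} \approx 2272.0 - 50.813 i$)
$P{\left(O \right)} = - \frac{152}{O} + \frac{2 O}{5}$ ($P{\left(O \right)} = 4 \left(\frac{O}{10} - \frac{38}{O}\right) = 4 \left(- \frac{38}{O} + \frac{O}{10}\right) = - \frac{152}{O} + \frac{2 O}{5}$)
$\frac{1}{Q + P{\left(-94 \right)}} = \frac{1}{\left(2272 - i \sqrt{2582}\right) + \left(- \frac{152}{-94} + \frac{2}{5} \left(-94\right)\right)} = \frac{1}{\left(2272 - i \sqrt{2582}\right) - \frac{8456}{235}} = \frac{1}{\frac{525464}{235} - i \sqrt{2582}}$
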